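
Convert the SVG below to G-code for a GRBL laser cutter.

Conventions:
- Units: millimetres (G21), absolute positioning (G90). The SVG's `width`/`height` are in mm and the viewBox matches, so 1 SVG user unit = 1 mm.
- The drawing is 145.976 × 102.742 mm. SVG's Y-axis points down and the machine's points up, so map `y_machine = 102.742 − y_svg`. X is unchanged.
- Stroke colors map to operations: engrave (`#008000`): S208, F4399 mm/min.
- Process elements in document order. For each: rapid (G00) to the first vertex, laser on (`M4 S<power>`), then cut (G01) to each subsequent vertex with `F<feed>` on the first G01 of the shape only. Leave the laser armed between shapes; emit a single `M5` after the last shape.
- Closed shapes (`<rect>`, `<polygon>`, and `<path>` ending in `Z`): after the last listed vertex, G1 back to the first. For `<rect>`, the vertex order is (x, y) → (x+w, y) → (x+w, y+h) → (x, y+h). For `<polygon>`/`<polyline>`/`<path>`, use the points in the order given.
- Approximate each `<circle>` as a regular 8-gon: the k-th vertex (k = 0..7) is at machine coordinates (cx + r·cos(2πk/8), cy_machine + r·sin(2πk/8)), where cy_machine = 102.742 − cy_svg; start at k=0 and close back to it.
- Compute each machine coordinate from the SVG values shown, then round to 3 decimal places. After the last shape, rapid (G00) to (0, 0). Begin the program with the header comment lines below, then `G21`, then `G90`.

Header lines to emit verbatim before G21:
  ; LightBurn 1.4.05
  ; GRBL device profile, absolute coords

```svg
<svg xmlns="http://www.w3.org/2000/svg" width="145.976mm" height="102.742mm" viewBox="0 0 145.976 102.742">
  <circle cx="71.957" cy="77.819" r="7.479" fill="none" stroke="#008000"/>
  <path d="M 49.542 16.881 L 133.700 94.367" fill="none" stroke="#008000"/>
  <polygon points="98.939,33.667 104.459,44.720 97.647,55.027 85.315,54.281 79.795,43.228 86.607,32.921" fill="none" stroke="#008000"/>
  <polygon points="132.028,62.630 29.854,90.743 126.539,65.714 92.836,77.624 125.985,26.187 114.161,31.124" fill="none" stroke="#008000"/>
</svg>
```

; LightBurn 1.4.05
; GRBL device profile, absolute coords
G21
G90
G00 X79.436 Y24.923
M4 S208
G01 X77.245 Y30.211 F4399
G01 X71.957 Y32.402
G01 X66.669 Y30.211
G01 X64.478 Y24.923
G01 X66.669 Y19.635
G01 X71.957 Y17.444
G01 X77.245 Y19.635
G01 X79.436 Y24.923
G00 X49.542 Y85.861
M4 S208
G01 X133.700 Y8.375 F4399
G00 X98.939 Y69.075
M4 S208
G01 X104.459 Y58.022 F4399
G01 X97.647 Y47.715
G01 X85.315 Y48.461
G01 X79.795 Y59.514
G01 X86.607 Y69.821
G01 X98.939 Y69.075
G00 X132.028 Y40.112
M4 S208
G01 X29.854 Y11.999 F4399
G01 X126.539 Y37.028
G01 X92.836 Y25.118
G01 X125.985 Y76.555
G01 X114.161 Y71.618
G01 X132.028 Y40.112
M5
G00 X0.000 Y0.000

Since the viewBox matches the mm dimensions, user units are millimetres directly. The only transform is the Y-flip y_m = 102.742 − y_svg.

Shape 1 is a circle drawn with `<circle>`. Its stroke #008000 means engrave at S208, F4399. After flipping Y the toolpath is (79.436,24.923) → (77.245,30.211) → (71.957,32.402) → (66.669,30.211) → (64.478,24.923) → (66.669,19.635) → (71.957,17.444) → (77.245,19.635) → (79.436,24.923), returning to the start.

Shape 2 is a line segment drawn with `<path>`. Its stroke #008000 means engrave at S208, F4399. After flipping Y the toolpath is (49.542,85.861) → (133.700,8.375).

Shape 3 is a regular polygon drawn with `<polygon>`. Its stroke #008000 means engrave at S208, F4399. After flipping Y the toolpath is (98.939,69.075) → (104.459,58.022) → (97.647,47.715) → (85.315,48.461) → (79.795,59.514) → (86.607,69.821) → (98.939,69.075), returning to the start.

Shape 4 is a closed polygon drawn with `<polygon>`. Its stroke #008000 means engrave at S208, F4399. After flipping Y the toolpath is (132.028,40.112) → (29.854,11.999) → (126.539,37.028) → (92.836,25.118) → (125.985,76.555) → (114.161,71.618) → (132.028,40.112), returning to the start.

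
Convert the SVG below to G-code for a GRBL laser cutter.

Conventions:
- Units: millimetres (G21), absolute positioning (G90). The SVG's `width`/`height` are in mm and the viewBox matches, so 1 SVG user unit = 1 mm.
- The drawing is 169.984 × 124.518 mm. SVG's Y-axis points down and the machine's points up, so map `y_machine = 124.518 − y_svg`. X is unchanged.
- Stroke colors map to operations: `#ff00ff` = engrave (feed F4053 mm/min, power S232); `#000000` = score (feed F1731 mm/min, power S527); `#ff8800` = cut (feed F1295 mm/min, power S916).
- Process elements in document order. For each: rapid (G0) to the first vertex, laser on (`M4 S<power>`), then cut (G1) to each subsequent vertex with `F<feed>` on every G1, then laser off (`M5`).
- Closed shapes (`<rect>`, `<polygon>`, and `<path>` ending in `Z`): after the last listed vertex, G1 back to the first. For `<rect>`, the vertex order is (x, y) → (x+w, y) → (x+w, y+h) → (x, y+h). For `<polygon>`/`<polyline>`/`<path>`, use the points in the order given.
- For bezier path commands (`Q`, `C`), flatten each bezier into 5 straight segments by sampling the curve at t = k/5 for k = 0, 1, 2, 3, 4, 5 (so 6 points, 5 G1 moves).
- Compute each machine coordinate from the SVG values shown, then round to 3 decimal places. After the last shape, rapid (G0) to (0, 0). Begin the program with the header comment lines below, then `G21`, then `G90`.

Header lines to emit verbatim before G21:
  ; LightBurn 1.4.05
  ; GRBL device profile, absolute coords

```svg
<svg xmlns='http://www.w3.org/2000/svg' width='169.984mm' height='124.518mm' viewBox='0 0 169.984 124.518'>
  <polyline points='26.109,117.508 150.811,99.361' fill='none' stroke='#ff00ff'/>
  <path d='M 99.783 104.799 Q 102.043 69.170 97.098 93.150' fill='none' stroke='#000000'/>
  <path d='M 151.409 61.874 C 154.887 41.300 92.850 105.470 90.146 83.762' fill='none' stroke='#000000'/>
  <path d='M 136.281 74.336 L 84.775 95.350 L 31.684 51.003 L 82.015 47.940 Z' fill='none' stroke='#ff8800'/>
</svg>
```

; LightBurn 1.4.05
; GRBL device profile, absolute coords
G21
G90
G0 X26.109 Y7.010
M4 S232
G1 X150.811 Y25.157 F4053
M5
G0 X99.783 Y19.719
M4 S527
G1 X100.399 Y31.586 F1731
G1 X100.438 Y38.685 F1731
G1 X99.901 Y41.015 F1731
G1 X98.788 Y38.576 F1731
G1 X97.098 Y31.368 F1731
M5
G0 X151.409 Y62.644
M4 S527
G1 X146.633 Y66.184 F1731
G1 X132.126 Y57.575 F1731
G1 X113.880 Y45.008 F1731
G1 X97.890 Y36.672 F1731
G1 X90.146 Y40.756 F1731
M5
G0 X136.281 Y50.182
M4 S916
G1 X84.775 Y29.168 F1295
G1 X31.684 Y73.515 F1295
G1 X82.015 Y76.578 F1295
G1 X136.281 Y50.182 F1295
M5
G0 X0.000 Y0.000

Since the viewBox matches the mm dimensions, user units are millimetres directly. The only transform is the Y-flip y_m = 124.518 − y_svg.

Shape 1 is a line segment drawn with `<polyline>`. Its stroke #ff00ff means engrave at S232, F4053. After flipping Y the toolpath is (26.109,7.010) → (150.811,25.157).

Shape 2 is a quadratic bezier drawn with `<path>`. Its stroke #000000 means score at S527, F1731. After flipping Y the toolpath is (99.783,19.719) → (100.399,31.586) → (100.438,38.685) → (99.901,41.015) → (98.788,38.576) → (97.098,31.368).

Shape 3 is a cubic bezier drawn with `<path>`. Its stroke #000000 means score at S527, F1731. After flipping Y the toolpath is (151.409,62.644) → (146.633,66.184) → (132.126,57.575) → (113.880,45.008) → (97.890,36.672) → (90.146,40.756).

Shape 4 is a closed polygon drawn with `<path>`. Its stroke #ff8800 means cut at S916, F1295. After flipping Y the toolpath is (136.281,50.182) → (84.775,29.168) → (31.684,73.515) → (82.015,76.578) → (136.281,50.182), returning to the start.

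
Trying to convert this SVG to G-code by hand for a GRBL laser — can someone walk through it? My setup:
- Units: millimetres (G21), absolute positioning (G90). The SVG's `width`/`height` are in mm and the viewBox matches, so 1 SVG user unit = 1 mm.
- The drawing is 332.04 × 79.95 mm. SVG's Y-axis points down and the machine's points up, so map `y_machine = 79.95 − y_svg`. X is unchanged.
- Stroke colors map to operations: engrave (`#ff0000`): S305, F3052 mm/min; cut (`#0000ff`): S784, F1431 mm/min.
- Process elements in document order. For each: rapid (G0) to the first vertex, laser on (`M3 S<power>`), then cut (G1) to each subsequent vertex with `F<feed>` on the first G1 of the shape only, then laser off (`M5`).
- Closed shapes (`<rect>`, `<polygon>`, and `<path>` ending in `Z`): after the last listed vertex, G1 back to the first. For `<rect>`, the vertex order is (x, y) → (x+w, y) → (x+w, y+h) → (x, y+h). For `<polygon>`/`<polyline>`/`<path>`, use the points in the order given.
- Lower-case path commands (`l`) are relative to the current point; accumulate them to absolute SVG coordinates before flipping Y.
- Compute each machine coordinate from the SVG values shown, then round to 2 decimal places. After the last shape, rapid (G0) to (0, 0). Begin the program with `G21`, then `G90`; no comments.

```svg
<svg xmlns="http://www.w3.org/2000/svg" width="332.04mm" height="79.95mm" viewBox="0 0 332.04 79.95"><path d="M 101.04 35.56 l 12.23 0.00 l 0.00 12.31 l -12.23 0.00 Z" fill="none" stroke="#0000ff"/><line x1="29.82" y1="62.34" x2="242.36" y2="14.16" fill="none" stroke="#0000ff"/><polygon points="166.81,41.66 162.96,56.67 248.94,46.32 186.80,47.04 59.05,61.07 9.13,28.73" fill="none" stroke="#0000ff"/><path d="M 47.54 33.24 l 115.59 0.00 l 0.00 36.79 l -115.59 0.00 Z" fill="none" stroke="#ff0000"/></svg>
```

1 u = 1 mm; y_m = 79.95 − y.

[1] `<path>` rectangle, #0000ff→cut S784 F1431: (101.04,44.39) → (113.27,44.39) → (113.27,32.08) → (101.04,32.08) → (101.04,44.39) (closed)

[2] `<line>` line segment, #0000ff→cut S784 F1431: (29.82,17.61) → (242.36,65.79)

[3] `<polygon>` closed polygon, #0000ff→cut S784 F1431: (166.81,38.29) → (162.96,23.28) → (248.94,33.63) → (186.80,32.91) → (59.05,18.88) → (9.13,51.22) → (166.81,38.29) (closed)

[4] `<path>` rectangle, #ff0000→engrave S305 F3052: (47.54,46.71) → (163.13,46.71) → (163.13,9.92) → (47.54,9.92) → (47.54,46.71) (closed)

G21
G90
G0 X101.04 Y44.39
M3 S784
G1 X113.27 Y44.39 F1431
G1 X113.27 Y32.08
G1 X101.04 Y32.08
G1 X101.04 Y44.39
M5
G0 X29.82 Y17.61
M3 S784
G1 X242.36 Y65.79 F1431
M5
G0 X166.81 Y38.29
M3 S784
G1 X162.96 Y23.28 F1431
G1 X248.94 Y33.63
G1 X186.80 Y32.91
G1 X59.05 Y18.88
G1 X9.13 Y51.22
G1 X166.81 Y38.29
M5
G0 X47.54 Y46.71
M3 S305
G1 X163.13 Y46.71 F3052
G1 X163.13 Y9.92
G1 X47.54 Y9.92
G1 X47.54 Y46.71
M5
G0 X0.00 Y0.00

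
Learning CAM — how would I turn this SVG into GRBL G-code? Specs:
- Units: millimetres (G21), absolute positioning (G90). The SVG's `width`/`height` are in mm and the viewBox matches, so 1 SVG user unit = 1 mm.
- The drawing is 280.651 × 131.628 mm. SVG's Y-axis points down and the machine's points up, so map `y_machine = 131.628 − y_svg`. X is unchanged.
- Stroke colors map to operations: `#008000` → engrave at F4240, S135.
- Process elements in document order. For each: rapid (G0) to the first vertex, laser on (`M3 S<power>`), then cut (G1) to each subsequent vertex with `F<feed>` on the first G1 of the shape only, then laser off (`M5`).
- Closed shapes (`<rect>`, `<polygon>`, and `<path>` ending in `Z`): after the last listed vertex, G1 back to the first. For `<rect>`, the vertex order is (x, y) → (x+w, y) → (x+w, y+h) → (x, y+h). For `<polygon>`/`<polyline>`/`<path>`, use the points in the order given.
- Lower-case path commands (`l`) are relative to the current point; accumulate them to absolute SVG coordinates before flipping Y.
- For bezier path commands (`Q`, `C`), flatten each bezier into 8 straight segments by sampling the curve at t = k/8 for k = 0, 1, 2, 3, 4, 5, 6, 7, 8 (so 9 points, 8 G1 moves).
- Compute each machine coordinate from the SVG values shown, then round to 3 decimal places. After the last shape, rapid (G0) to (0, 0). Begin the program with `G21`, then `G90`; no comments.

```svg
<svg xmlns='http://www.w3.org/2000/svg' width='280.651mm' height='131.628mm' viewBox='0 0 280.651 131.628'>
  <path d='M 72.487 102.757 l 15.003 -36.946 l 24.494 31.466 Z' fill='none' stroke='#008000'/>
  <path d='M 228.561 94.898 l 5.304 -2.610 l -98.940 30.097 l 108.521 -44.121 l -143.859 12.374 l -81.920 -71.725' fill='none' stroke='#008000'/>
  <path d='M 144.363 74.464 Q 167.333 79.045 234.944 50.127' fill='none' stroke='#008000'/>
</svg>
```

Since the viewBox matches the mm dimensions, user units are millimetres directly. The only transform is the Y-flip y_m = 131.628 − y_svg.

Shape 1 is a regular polygon drawn with `<path>`. Its stroke #008000 means engrave at S135, F4240. After flipping Y the toolpath is (72.487,28.871) → (87.490,65.817) → (111.984,34.351) → (72.487,28.871), returning to the start.

Shape 2 is a open polyline drawn with `<path>`. Its stroke #008000 means engrave at S135, F4240. After flipping Y the toolpath is (228.561,36.730) → (233.865,39.340) → (134.925,9.243) → (243.446,53.364) → (99.587,40.990) → (17.667,112.715).

Shape 3 is a quadratic bezier drawn with `<path>`. Its stroke #008000 means engrave at S135, F4240. After flipping Y the toolpath is (144.363,57.164) → (150.803,56.542) → (158.638,56.967) → (167.868,58.439) → (178.493,60.958) → (190.513,64.523) → (203.929,69.136) → (218.739,74.795) → (234.944,81.501).

G21
G90
G0 X72.487 Y28.871
M3 S135
G1 X87.490 Y65.817 F4240
G1 X111.984 Y34.351
G1 X72.487 Y28.871
M5
G0 X228.561 Y36.730
M3 S135
G1 X233.865 Y39.340 F4240
G1 X134.925 Y9.243
G1 X243.446 Y53.364
G1 X99.587 Y40.990
G1 X17.667 Y112.715
M5
G0 X144.363 Y57.164
M3 S135
G1 X150.803 Y56.542 F4240
G1 X158.638 Y56.967
G1 X167.868 Y58.439
G1 X178.493 Y60.958
G1 X190.513 Y64.523
G1 X203.929 Y69.136
G1 X218.739 Y74.795
G1 X234.944 Y81.501
M5
G0 X0.000 Y0.000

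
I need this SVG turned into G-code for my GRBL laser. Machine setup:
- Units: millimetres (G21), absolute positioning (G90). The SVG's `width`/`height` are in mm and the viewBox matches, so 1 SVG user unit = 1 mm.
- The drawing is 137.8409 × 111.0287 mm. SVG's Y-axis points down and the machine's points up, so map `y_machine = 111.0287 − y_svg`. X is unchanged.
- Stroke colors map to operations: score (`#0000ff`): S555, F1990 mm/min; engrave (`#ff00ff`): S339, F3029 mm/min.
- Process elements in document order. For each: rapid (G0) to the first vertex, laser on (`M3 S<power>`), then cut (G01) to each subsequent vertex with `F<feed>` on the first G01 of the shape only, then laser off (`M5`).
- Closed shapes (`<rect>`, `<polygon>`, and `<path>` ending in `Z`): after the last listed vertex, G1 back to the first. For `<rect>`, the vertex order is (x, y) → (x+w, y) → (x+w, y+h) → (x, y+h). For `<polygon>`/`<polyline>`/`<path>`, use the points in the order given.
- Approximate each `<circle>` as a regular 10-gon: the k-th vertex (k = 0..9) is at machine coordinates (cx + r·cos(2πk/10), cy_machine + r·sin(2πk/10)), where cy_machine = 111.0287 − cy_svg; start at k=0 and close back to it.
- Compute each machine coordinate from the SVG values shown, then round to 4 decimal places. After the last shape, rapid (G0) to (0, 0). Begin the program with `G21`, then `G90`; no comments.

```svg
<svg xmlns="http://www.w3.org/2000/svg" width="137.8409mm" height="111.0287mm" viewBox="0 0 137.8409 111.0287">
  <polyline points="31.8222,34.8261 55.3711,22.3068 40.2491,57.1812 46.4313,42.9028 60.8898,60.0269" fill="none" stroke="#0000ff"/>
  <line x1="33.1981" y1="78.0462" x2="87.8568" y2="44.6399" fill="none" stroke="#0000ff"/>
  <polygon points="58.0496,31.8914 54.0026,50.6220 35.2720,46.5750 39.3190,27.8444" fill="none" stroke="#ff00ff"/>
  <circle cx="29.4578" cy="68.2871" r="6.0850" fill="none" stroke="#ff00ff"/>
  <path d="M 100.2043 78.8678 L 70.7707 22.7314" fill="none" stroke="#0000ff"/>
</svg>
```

G21
G90
G0 X31.8222 Y76.2026
M3 S555
G01 X55.3711 Y88.7219 F1990
G01 X40.2491 Y53.8475
G01 X46.4313 Y68.1259
G01 X60.8898 Y51.0018
M5
G0 X33.1981 Y32.9825
M3 S555
G01 X87.8568 Y66.3888 F1990
M5
G0 X58.0496 Y79.1373
M3 S339
G01 X54.0026 Y60.4067 F3029
G01 X35.2720 Y64.4537
G01 X39.3190 Y83.1843
G01 X58.0496 Y79.1373
M5
G0 X35.5428 Y42.7416
M3 S339
G01 X34.3807 Y46.3183 F3029
G01 X31.3382 Y48.5288
G01 X27.5774 Y48.5288
G01 X24.5349 Y46.3183
G01 X23.3728 Y42.7416
G01 X24.5349 Y39.1649
G01 X27.5774 Y36.9544
G01 X31.3382 Y36.9544
G01 X34.3807 Y39.1649
G01 X35.5428 Y42.7416
M5
G0 X100.2043 Y32.1609
M3 S555
G01 X70.7707 Y88.2973 F1990
M5
G0 X0.0000 Y0.0000

1 u = 1 mm; y_m = 111.0287 − y.

[1] `<polyline>` open polyline, #0000ff→score S555 F1990: (31.8222,76.2026) → (55.3711,88.7219) → (40.2491,53.8475) → (46.4313,68.1259) → (60.8898,51.0018)

[2] `<line>` line segment, #0000ff→score S555 F1990: (33.1981,32.9825) → (87.8568,66.3888)

[3] `<polygon>` regular polygon, #ff00ff→engrave S339 F3029: (58.0496,79.1373) → (54.0026,60.4067) → (35.2720,64.4537) → (39.3190,83.1843) → (58.0496,79.1373) (closed)

[4] `<circle>` circle, #ff00ff→engrave S339 F3029: (35.5428,42.7416) → (34.3807,46.3183) → (31.3382,48.5288) → (27.5774,48.5288) → (24.5349,46.3183) → (23.3728,42.7416) → (24.5349,39.1649) → (27.5774,36.9544) → (31.3382,36.9544) → (34.3807,39.1649) → (35.5428,42.7416) (closed)

[5] `<path>` line segment, #0000ff→score S555 F1990: (100.2043,32.1609) → (70.7707,88.2973)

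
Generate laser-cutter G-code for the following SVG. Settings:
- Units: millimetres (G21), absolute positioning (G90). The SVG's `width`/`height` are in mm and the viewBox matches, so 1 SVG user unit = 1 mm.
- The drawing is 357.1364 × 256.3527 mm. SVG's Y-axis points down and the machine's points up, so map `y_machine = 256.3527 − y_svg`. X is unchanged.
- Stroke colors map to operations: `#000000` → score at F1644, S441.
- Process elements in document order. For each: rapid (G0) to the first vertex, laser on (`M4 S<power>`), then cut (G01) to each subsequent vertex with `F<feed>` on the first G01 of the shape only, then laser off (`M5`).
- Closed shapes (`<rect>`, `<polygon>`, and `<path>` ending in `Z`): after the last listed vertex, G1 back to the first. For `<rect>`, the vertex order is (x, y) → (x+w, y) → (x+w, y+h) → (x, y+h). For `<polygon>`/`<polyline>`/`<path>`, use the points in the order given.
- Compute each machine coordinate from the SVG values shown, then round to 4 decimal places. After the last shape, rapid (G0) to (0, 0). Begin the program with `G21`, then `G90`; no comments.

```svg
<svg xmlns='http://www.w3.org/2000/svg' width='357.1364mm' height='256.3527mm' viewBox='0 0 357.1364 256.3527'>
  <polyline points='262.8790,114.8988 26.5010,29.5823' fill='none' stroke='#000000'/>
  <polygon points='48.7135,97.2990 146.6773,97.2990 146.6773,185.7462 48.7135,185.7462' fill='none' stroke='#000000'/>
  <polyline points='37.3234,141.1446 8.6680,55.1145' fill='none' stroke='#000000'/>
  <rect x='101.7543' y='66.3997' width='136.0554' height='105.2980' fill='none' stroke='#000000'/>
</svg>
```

G21
G90
G0 X262.8790 Y141.4539
M4 S441
G01 X26.5010 Y226.7704 F1644
M5
G0 X48.7135 Y159.0537
M4 S441
G01 X146.6773 Y159.0537 F1644
G01 X146.6773 Y70.6065
G01 X48.7135 Y70.6065
G01 X48.7135 Y159.0537
M5
G0 X37.3234 Y115.2081
M4 S441
G01 X8.6680 Y201.2382 F1644
M5
G0 X101.7543 Y189.9530
M4 S441
G01 X237.8097 Y189.9530 F1644
G01 X237.8097 Y84.6550
G01 X101.7543 Y84.6550
G01 X101.7543 Y189.9530
M5
G0 X0.0000 Y0.0000

Since the viewBox matches the mm dimensions, user units are millimetres directly. The only transform is the Y-flip y_m = 256.3527 − y_svg.

Shape 1 is a line segment drawn with `<polyline>`. Its stroke #000000 means score at S441, F1644. After flipping Y the toolpath is (262.8790,141.4539) → (26.5010,226.7704).

Shape 2 is a rectangle drawn with `<polygon>`. Its stroke #000000 means score at S441, F1644. After flipping Y the toolpath is (48.7135,159.0537) → (146.6773,159.0537) → (146.6773,70.6065) → (48.7135,70.6065) → (48.7135,159.0537), returning to the start.

Shape 3 is a line segment drawn with `<polyline>`. Its stroke #000000 means score at S441, F1644. After flipping Y the toolpath is (37.3234,115.2081) → (8.6680,201.2382).

Shape 4 is a rectangle drawn with `<rect>`. Its stroke #000000 means score at S441, F1644. After flipping Y the toolpath is (101.7543,189.9530) → (237.8097,189.9530) → (237.8097,84.6550) → (101.7543,84.6550) → (101.7543,189.9530), returning to the start.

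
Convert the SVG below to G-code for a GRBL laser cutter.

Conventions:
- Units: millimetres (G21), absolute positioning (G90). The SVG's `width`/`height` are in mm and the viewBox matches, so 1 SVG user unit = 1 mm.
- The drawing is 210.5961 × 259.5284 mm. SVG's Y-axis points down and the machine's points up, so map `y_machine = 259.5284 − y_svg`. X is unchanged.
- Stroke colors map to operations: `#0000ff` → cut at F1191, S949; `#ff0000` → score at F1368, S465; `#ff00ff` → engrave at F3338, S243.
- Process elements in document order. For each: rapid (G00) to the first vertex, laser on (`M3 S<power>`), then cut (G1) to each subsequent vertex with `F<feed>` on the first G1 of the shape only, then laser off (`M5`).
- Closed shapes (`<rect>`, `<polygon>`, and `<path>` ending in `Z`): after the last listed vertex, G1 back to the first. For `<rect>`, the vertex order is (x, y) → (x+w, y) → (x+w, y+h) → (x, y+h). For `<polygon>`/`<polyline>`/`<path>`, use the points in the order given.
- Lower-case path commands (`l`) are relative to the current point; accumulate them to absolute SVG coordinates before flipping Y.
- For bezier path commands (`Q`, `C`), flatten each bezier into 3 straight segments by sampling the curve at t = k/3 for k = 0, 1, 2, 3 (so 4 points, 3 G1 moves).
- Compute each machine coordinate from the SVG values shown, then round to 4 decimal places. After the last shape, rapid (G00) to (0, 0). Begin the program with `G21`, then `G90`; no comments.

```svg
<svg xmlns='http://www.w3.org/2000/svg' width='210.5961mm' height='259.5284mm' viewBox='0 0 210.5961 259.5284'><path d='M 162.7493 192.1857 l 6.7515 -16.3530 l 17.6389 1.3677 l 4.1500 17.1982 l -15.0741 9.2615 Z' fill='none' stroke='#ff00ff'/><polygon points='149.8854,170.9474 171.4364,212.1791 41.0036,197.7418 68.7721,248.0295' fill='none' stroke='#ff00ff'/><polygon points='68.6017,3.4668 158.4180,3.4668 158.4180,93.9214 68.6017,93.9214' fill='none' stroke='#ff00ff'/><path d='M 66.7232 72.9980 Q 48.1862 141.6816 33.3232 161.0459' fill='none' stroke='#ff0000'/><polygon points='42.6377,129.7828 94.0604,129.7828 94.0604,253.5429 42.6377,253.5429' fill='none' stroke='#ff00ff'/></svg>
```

G21
G90
G00 X162.7493 Y67.3427
M3 S243
G1 X169.5008 Y83.6957 F3338
G1 X187.1397 Y82.3280
G1 X191.2897 Y65.1298
G1 X176.2156 Y55.8683
G1 X162.7493 Y67.3427
M5
G00 X149.8854 Y88.5810
M3 S243
G1 X171.4364 Y47.3493 F3338
G1 X41.0036 Y61.7866
G1 X68.7721 Y11.4989
G1 X149.8854 Y88.5810
M5
G00 X68.6017 Y256.0616
M3 S243
G1 X158.4180 Y256.0616 F3338
G1 X158.4180 Y165.6070
G1 X68.6017 Y165.6070
G1 X68.6017 Y256.0616
M5
G00 X66.7232 Y186.5304
M3 S465
G1 X54.7734 Y146.2213 F1368
G1 X43.6401 Y116.8720
G1 X33.3232 Y98.4825
M5
G00 X42.6377 Y129.7456
M3 S243
G1 X94.0604 Y129.7456 F3338
G1 X94.0604 Y5.9855
G1 X42.6377 Y5.9855
G1 X42.6377 Y129.7456
M5
G00 X0.0000 Y0.0000

1 u = 1 mm; y_m = 259.5284 − y.

[1] `<path>` regular polygon, #ff00ff→engrave S243 F3338: (162.7493,67.3427) → (169.5008,83.6957) → (187.1397,82.3280) → (191.2897,65.1298) → (176.2156,55.8683) → (162.7493,67.3427) (closed)

[2] `<polygon>` closed polygon, #ff00ff→engrave S243 F3338: (149.8854,88.5810) → (171.4364,47.3493) → (41.0036,61.7866) → (68.7721,11.4989) → (149.8854,88.5810) (closed)

[3] `<polygon>` rectangle, #ff00ff→engrave S243 F3338: (68.6017,256.0616) → (158.4180,256.0616) → (158.4180,165.6070) → (68.6017,165.6070) → (68.6017,256.0616) (closed)

[4] `<path>` quadratic bezier, #ff0000→score S465 F1368: (66.7232,186.5304) → (54.7734,146.2213) → (43.6401,116.8720) → (33.3232,98.4825)

[5] `<polygon>` rectangle, #ff00ff→engrave S243 F3338: (42.6377,129.7456) → (94.0604,129.7456) → (94.0604,5.9855) → (42.6377,5.9855) → (42.6377,129.7456) (closed)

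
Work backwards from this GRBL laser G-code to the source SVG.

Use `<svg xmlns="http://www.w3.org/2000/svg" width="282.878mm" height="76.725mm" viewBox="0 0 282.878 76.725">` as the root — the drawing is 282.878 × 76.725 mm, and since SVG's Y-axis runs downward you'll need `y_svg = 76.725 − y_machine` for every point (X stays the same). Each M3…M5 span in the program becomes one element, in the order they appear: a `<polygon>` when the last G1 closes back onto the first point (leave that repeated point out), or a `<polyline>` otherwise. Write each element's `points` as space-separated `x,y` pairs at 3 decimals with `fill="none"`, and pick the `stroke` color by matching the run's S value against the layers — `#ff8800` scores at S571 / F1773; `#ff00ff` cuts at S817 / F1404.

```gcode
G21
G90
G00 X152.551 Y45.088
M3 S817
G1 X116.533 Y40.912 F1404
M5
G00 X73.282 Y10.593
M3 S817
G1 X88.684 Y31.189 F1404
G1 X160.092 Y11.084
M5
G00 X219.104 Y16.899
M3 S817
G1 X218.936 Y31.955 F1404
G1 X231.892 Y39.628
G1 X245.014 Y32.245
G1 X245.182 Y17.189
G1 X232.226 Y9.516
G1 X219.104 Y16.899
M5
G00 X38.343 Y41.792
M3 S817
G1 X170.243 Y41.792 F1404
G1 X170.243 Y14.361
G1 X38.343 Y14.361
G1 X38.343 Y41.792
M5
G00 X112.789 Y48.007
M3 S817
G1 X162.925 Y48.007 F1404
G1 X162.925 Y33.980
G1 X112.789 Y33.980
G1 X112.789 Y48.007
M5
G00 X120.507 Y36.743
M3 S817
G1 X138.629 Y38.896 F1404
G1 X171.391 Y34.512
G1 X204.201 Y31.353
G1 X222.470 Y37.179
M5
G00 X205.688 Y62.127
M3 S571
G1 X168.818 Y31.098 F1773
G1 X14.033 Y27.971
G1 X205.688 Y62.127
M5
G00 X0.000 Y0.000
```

<svg xmlns="http://www.w3.org/2000/svg" width="282.878mm" height="76.725mm" viewBox="0 0 282.878 76.725">
  <polyline points="152.551,31.637 116.533,35.813" fill="none" stroke="#ff00ff"/>
  <polyline points="73.282,66.132 88.684,45.536 160.092,65.641" fill="none" stroke="#ff00ff"/>
  <polygon points="219.104,59.826 218.936,44.770 231.892,37.097 245.014,44.480 245.182,59.536 232.226,67.209" fill="none" stroke="#ff00ff"/>
  <polygon points="38.343,34.933 170.243,34.933 170.243,62.364 38.343,62.364" fill="none" stroke="#ff00ff"/>
  <polygon points="112.789,28.718 162.925,28.718 162.925,42.745 112.789,42.745" fill="none" stroke="#ff00ff"/>
  <polyline points="120.507,39.982 138.629,37.829 171.391,42.213 204.201,45.372 222.470,39.546" fill="none" stroke="#ff00ff"/>
  <polygon points="205.688,14.598 168.818,45.627 14.033,48.754" fill="none" stroke="#ff8800"/>
</svg>

Each laser-on run becomes one SVG element. Flip Y back into SVG space with y_svg = 76.725 − y_machine.

Run 1: the run's S817 means `#ff00ff` (cut). The run is open, so emit a `<polyline>` with points (Y-flipped): 152.551,31.637 116.533,35.813.

Run 2: S817 ⇒ cut layer `#ff00ff`. The run is open, so emit a `<polyline>` with points (Y-flipped): 73.282,66.132 88.684,45.536 160.092,65.641.

Run 3: power S817 maps to stroke `#ff00ff` (cut). The run returns to its start, so emit a `<polygon>` with points (Y-flipped): 219.104,59.826 218.936,44.770 231.892,37.097 245.014,44.480 245.182,59.536 232.226,67.209.

Run 4: S817 ⇒ cut layer `#ff00ff`. The run returns to its start, so emit a `<polygon>` with points (Y-flipped): 38.343,34.933 170.243,34.933 170.243,62.364 38.343,62.364.

Run 5: S817 ⇒ cut layer `#ff00ff`. The run returns to its start, so emit a `<polygon>` with points (Y-flipped): 112.789,28.718 162.925,28.718 162.925,42.745 112.789,42.745.

Run 6: power S817 maps to stroke `#ff00ff` (cut). The run is open, so emit a `<polyline>` with points (Y-flipped): 120.507,39.982 138.629,37.829 171.391,42.213 204.201,45.372 222.470,39.546.

Run 7: S571 ⇒ score layer `#ff8800`. The run returns to its start, so emit a `<polygon>` with points (Y-flipped): 205.688,14.598 168.818,45.627 14.033,48.754.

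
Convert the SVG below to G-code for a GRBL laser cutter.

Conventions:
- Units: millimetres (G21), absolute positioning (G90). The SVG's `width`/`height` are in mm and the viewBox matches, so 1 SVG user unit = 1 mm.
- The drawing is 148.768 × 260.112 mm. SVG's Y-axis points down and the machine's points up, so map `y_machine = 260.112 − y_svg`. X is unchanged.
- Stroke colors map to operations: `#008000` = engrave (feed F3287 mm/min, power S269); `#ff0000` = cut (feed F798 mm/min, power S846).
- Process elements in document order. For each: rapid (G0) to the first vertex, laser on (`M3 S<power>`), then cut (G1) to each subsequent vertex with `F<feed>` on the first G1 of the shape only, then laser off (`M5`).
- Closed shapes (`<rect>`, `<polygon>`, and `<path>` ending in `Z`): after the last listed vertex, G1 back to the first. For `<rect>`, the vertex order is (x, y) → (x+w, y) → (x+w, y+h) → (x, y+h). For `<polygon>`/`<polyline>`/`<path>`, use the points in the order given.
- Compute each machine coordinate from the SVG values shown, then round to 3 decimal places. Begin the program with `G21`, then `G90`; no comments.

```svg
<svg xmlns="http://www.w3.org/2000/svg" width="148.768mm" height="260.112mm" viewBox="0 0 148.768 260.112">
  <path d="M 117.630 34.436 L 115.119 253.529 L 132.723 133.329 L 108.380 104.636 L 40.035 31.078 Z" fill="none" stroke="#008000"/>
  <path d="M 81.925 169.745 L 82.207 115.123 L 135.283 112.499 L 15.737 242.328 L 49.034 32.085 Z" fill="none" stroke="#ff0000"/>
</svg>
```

G21
G90
G0 X117.630 Y225.676
M3 S269
G1 X115.119 Y6.583 F3287
G1 X132.723 Y126.783
G1 X108.380 Y155.476
G1 X40.035 Y229.034
G1 X117.630 Y225.676
M5
G0 X81.925 Y90.367
M3 S846
G1 X82.207 Y144.989 F798
G1 X135.283 Y147.613
G1 X15.737 Y17.784
G1 X49.034 Y228.027
G1 X81.925 Y90.367
M5

Since the viewBox matches the mm dimensions, user units are millimetres directly. The only transform is the Y-flip y_m = 260.112 − y_svg.

Shape 1 is a closed polygon drawn with `<path>`. Its stroke #008000 means engrave at S269, F3287. After flipping Y the toolpath is (117.630,225.676) → (115.119,6.583) → (132.723,126.783) → (108.380,155.476) → (40.035,229.034) → (117.630,225.676), returning to the start.

Shape 2 is a closed polygon drawn with `<path>`. Its stroke #ff0000 means cut at S846, F798. After flipping Y the toolpath is (81.925,90.367) → (82.207,144.989) → (135.283,147.613) → (15.737,17.784) → (49.034,228.027) → (81.925,90.367), returning to the start.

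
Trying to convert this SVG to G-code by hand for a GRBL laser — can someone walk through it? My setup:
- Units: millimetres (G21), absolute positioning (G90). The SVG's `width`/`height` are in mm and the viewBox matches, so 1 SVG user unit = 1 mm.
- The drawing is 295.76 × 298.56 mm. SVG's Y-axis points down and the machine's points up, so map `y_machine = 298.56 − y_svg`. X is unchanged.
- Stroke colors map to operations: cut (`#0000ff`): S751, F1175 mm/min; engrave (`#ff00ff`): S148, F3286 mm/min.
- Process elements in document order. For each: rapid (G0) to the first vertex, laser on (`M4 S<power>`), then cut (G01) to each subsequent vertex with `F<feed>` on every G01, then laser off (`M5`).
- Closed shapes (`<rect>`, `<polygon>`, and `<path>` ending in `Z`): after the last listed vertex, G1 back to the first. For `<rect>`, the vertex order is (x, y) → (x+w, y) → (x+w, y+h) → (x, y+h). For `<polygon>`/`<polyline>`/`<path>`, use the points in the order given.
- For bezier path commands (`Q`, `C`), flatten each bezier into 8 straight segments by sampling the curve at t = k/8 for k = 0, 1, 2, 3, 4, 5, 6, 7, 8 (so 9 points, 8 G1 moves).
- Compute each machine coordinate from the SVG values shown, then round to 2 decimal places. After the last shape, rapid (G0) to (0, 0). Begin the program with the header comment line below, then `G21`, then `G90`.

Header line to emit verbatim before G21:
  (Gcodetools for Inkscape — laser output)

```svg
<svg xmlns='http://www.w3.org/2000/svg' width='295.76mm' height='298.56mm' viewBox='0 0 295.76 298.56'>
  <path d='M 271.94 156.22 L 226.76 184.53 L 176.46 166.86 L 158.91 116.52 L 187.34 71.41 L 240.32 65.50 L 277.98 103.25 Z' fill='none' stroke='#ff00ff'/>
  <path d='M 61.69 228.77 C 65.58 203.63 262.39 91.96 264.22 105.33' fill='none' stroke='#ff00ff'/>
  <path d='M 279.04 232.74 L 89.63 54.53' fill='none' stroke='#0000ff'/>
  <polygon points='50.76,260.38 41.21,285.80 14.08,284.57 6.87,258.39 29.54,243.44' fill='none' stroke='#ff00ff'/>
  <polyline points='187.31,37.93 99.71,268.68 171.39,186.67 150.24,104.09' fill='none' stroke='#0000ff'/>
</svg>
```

(Gcodetools for Inkscape — laser output)
G21
G90
G0 X271.94 Y142.34
M4 S148
G01 X226.76 Y114.03 F3286
G01 X176.46 Y131.70 F3286
G01 X158.91 Y182.04 F3286
G01 X187.34 Y227.15 F3286
G01 X240.32 Y233.06 F3286
G01 X277.98 Y195.31 F3286
G01 X271.94 Y142.34 F3286
M5
G0 X61.69 Y69.79
M4 S148
G01 X71.43 Y82.86 F3286
G01 X94.72 Y101.56 F3286
G01 X127.00 Y123.42 F3286
G01 X163.73 Y145.95 F3286
G01 X200.36 Y166.68 F3286
G01 X232.35 Y183.12 F3286
G01 X255.15 Y192.80 F3286
G01 X264.22 Y193.23 F3286
M5
G0 X279.04 Y65.82
M4 S751
G01 X89.63 Y244.03 F1175
M5
G0 X50.76 Y38.18
M4 S148
G01 X41.21 Y12.76 F3286
G01 X14.08 Y13.99 F3286
G01 X6.87 Y40.17 F3286
G01 X29.54 Y55.12 F3286
G01 X50.76 Y38.18 F3286
M5
G0 X187.31 Y260.63
M4 S751
G01 X99.71 Y29.88 F1175
G01 X171.39 Y111.89 F1175
G01 X150.24 Y194.47 F1175
M5
G0 X0.00 Y0.00

Since the viewBox matches the mm dimensions, user units are millimetres directly. The only transform is the Y-flip y_m = 298.56 − y_svg.

Shape 1 is a regular polygon drawn with `<path>`. Its stroke #ff00ff means engrave at S148, F3286. After flipping Y the toolpath is (271.94,142.34) → (226.76,114.03) → (176.46,131.70) → (158.91,182.04) → (187.34,227.15) → (240.32,233.06) → (277.98,195.31) → (271.94,142.34), returning to the start.

Shape 2 is a cubic bezier drawn with `<path>`. Its stroke #ff00ff means engrave at S148, F3286. After flipping Y the toolpath is (61.69,69.79) → (71.43,82.86) → (94.72,101.56) → (127.00,123.42) → (163.73,145.95) → (200.36,166.68) → (232.35,183.12) → (255.15,192.80) → (264.22,193.23).

Shape 3 is a line segment drawn with `<path>`. Its stroke #0000ff means cut at S751, F1175. After flipping Y the toolpath is (279.04,65.82) → (89.63,244.03).

Shape 4 is a regular polygon drawn with `<polygon>`. Its stroke #ff00ff means engrave at S148, F3286. After flipping Y the toolpath is (50.76,38.18) → (41.21,12.76) → (14.08,13.99) → (6.87,40.17) → (29.54,55.12) → (50.76,38.18), returning to the start.

Shape 5 is a open polyline drawn with `<polyline>`. Its stroke #0000ff means cut at S751, F1175. After flipping Y the toolpath is (187.31,260.63) → (99.71,29.88) → (171.39,111.89) → (150.24,194.47).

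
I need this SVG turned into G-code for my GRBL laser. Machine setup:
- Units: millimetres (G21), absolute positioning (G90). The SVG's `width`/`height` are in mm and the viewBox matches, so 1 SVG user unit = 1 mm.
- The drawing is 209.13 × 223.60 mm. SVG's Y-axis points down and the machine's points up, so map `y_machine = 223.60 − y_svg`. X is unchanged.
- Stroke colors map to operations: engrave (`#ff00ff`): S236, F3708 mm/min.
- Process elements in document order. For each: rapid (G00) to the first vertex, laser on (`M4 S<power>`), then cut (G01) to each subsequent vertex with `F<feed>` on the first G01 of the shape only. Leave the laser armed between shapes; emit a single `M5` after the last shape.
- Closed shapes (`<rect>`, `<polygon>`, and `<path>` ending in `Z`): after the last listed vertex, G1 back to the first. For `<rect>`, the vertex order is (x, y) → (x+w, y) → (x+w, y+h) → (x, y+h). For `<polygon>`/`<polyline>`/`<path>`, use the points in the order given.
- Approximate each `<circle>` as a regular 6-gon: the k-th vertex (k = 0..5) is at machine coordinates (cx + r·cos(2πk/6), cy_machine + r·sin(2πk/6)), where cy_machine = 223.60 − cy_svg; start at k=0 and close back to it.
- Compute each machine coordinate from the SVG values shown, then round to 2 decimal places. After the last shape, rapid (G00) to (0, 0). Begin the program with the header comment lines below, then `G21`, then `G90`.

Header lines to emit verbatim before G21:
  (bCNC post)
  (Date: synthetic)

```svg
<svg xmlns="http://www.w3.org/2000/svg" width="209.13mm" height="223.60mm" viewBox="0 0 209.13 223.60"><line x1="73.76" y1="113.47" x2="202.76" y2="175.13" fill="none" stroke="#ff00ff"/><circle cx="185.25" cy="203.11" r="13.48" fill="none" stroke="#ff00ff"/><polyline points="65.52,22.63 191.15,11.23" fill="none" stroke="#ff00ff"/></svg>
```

viewBox `0 0 209.13 223.60` with mm width/height → 1 unit = 1 mm. Flip: y_m = 223.60 − y_svg.

**Shape 1** — `<line>` line segment, stroke `#ff00ff` → engrave (S236, F3708). Machine vertices: (73.76,110.13) → (202.76,48.47). Open path.

**Shape 2** — `<circle>` circle, stroke `#ff00ff` → engrave (S236, F3708). Machine vertices: (198.73,20.49) → (191.99,32.16) → (178.51,32.16) → (171.77,20.49) → (178.51,8.82) → (191.99,8.82) → (198.73,20.49). Closed: final G1 returns to the first vertex.

**Shape 3** — `<polyline>` line segment, stroke `#ff00ff` → engrave (S236, F3708). Machine vertices: (65.52,200.97) → (191.15,212.37). Open path.

(bCNC post)
(Date: synthetic)
G21
G90
G00 X73.76 Y110.13
M4 S236
G01 X202.76 Y48.47 F3708
G00 X198.73 Y20.49
M4 S236
G01 X191.99 Y32.16 F3708
G01 X178.51 Y32.16
G01 X171.77 Y20.49
G01 X178.51 Y8.82
G01 X191.99 Y8.82
G01 X198.73 Y20.49
G00 X65.52 Y200.97
M4 S236
G01 X191.15 Y212.37 F3708
M5
G00 X0.00 Y0.00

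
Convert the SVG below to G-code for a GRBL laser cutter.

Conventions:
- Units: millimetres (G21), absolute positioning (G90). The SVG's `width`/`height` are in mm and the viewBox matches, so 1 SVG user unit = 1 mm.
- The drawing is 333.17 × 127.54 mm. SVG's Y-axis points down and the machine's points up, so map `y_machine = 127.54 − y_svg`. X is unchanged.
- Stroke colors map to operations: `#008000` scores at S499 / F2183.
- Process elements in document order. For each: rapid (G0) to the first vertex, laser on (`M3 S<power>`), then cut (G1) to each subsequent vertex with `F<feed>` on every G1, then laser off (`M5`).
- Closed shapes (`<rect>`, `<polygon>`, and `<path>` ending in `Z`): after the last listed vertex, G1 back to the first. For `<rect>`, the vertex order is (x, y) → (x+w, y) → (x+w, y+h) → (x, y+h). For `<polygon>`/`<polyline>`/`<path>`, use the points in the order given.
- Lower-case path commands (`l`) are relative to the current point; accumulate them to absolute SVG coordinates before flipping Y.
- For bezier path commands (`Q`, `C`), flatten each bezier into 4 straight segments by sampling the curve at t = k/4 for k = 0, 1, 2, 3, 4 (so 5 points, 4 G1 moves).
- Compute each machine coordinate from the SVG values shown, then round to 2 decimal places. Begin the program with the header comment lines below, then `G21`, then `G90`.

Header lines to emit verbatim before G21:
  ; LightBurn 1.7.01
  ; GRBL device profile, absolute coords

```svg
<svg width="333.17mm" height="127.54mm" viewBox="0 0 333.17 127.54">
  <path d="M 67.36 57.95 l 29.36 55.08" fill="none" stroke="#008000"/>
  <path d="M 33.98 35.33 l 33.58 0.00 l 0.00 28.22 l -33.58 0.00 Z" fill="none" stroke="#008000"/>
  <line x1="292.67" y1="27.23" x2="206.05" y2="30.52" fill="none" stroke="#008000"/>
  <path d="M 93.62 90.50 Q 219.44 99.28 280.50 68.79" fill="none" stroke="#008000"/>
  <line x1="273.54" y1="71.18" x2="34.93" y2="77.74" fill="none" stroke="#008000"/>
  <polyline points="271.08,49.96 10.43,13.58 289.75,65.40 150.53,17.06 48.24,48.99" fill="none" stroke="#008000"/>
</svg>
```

; LightBurn 1.7.01
; GRBL device profile, absolute coords
G21
G90
G0 X67.36 Y69.59
M3 S499
G1 X96.72 Y14.51 F2183
M5
G0 X33.98 Y92.21
M3 S499
G1 X67.56 Y92.21 F2183
G1 X67.56 Y63.99 F2183
G1 X33.98 Y63.99 F2183
G1 X33.98 Y92.21 F2183
M5
G0 X292.67 Y100.31
M3 S499
G1 X206.05 Y97.02 F2183
M5
G0 X93.62 Y37.04
M3 S499
G1 X152.48 Y35.10 F2183
G1 X203.25 Y38.08 F2183
G1 X245.92 Y45.96 F2183
G1 X280.50 Y58.75 F2183
M5
G0 X273.54 Y56.36
M3 S499
G1 X34.93 Y49.80 F2183
M5
G0 X271.08 Y77.58
M3 S499
G1 X10.43 Y113.96 F2183
G1 X289.75 Y62.14 F2183
G1 X150.53 Y110.48 F2183
G1 X48.24 Y78.55 F2183
M5

1 u = 1 mm; y_m = 127.54 − y.

[1] `<path>` line segment, #008000→score S499 F2183: (67.36,69.59) → (96.72,14.51)

[2] `<path>` rectangle, #008000→score S499 F2183: (33.98,92.21) → (67.56,92.21) → (67.56,63.99) → (33.98,63.99) → (33.98,92.21) (closed)

[3] `<line>` line segment, #008000→score S499 F2183: (292.67,100.31) → (206.05,97.02)

[4] `<path>` quadratic bezier, #008000→score S499 F2183: (93.62,37.04) → (152.48,35.10) → (203.25,38.08) → (245.92,45.96) → (280.50,58.75)

[5] `<line>` line segment, #008000→score S499 F2183: (273.54,56.36) → (34.93,49.80)

[6] `<polyline>` open polyline, #008000→score S499 F2183: (271.08,77.58) → (10.43,113.96) → (289.75,62.14) → (150.53,110.48) → (48.24,78.55)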